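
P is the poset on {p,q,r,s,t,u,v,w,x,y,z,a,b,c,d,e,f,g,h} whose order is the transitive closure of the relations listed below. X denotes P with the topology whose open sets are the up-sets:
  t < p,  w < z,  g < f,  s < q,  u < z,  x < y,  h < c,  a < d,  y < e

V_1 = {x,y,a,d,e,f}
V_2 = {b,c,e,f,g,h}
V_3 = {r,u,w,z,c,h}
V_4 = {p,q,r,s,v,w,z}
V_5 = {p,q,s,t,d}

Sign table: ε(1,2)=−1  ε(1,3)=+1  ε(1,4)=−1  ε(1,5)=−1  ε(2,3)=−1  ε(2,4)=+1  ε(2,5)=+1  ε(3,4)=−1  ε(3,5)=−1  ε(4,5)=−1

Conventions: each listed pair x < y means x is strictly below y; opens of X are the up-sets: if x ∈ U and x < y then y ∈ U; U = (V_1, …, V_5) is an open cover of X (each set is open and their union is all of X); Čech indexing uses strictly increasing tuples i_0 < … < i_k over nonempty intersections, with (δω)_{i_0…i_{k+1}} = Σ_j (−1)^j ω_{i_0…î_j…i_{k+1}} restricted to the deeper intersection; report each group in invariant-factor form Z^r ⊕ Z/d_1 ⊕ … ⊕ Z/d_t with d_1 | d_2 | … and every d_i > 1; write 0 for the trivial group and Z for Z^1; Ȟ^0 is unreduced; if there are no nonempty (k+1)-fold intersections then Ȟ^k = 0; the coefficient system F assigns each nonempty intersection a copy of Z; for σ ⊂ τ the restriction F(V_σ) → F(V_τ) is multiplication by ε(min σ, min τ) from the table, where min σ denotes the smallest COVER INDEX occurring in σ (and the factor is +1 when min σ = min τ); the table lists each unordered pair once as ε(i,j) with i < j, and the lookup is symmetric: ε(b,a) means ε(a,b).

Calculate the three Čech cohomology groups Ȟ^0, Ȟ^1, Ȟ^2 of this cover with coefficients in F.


Ȟ^0(U;F) ≅ 0, Ȟ^1(U;F) ≅ Z/2 and Ȟ^2(U;F) ≅ 0

nerve simplices:
  V12={e,f} V15={d} V23={c,h} V34={r,w,z} V45={p,q,s}
C dims 5,5; δ0: rk 5, SNF 1^4·2
degree 0: 5−5−0 = 0 → Ȟ^0 ≅ 0
degree 1: 5−0−5 = 0 plus torsion [2] → Ȟ^1 ≅ Z/2
degree 2: 0−0−0 = 0 → Ȟ^2 ≅ 0


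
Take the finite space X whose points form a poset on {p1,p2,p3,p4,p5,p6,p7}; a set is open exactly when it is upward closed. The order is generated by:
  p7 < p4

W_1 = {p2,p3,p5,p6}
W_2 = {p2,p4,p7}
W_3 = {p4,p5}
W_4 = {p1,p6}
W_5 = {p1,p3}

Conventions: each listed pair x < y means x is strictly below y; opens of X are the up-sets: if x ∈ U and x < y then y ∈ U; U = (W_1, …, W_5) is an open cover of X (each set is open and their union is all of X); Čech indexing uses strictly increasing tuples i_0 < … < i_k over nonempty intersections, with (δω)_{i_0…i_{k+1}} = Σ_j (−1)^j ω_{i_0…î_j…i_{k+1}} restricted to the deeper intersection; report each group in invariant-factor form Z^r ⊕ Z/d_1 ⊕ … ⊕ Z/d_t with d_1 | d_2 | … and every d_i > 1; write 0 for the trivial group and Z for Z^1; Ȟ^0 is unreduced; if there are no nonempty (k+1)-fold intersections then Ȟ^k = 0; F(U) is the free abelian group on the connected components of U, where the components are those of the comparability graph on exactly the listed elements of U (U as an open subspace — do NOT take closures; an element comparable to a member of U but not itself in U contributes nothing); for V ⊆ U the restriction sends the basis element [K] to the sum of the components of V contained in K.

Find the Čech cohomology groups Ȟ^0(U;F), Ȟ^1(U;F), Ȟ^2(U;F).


cover nerve:
  W12={p2} W13={p5} W14={p6} W15={p3} W23={p4} W45={p1}
components per intersection:
  W1: {p2} {p3} {p5} {p6}
  W2: {p2} {p4,p7}
  W3: {p4} {p5}
  W4: {p1} {p6}
  W5: {p1} {p3}
  W12: {p2}
  W13: {p5}
  W14: {p6}
  W15: {p3}
  W23: {p4}
  W45: {p1}
C dims 12,6; δ0: rk 6, SNF 1^6
Ȟ^0: (12−6)−0=6 ⇒ Z^6
Ȟ^1: (6−0)−6=0 ⇒ 0
Ȟ^2: (0−0)−0=0 ⇒ 0

Ȟ^0(U;F) ≅ Z^6; Ȟ^1(U;F) ≅ 0; Ȟ^2(U;F) ≅ 0


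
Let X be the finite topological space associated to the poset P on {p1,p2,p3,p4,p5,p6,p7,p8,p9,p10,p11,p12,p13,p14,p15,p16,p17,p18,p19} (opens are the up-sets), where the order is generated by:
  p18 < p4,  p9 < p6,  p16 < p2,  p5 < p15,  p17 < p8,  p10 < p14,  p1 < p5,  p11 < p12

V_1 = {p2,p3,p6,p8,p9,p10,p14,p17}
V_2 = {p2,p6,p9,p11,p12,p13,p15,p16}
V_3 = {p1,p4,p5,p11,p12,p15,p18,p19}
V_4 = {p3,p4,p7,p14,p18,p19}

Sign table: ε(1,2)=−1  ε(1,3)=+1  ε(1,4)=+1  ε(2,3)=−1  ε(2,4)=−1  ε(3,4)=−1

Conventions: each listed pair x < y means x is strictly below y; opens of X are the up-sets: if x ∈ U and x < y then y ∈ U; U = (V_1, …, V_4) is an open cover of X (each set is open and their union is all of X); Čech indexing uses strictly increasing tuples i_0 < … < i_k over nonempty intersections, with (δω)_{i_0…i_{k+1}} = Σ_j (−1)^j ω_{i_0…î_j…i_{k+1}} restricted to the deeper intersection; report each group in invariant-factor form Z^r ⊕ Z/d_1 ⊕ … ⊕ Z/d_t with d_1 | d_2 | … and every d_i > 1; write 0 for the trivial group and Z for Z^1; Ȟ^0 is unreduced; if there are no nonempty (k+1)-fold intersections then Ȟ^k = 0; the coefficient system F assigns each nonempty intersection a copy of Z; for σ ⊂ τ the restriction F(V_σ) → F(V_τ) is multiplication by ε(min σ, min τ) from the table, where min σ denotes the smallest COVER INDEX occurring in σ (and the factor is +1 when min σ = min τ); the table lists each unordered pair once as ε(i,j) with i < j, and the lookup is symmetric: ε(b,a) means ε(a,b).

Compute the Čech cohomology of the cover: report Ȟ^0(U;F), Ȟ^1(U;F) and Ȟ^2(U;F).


intersection data:
  V12={p2,p6,p9} V14={p3,p14} V23={p11,p12,p15} V34={p4,p18,p19}
C dims 4,4; δ0: rk 4, SNF 1^3·2
Ȟ^0 = (4 − 4) − 0 = 0, so Ȟ^0 ≅ 0
Ȟ^1 = (4 − 0) − 4 = 0 plus torsion [2], so Ȟ^1 ≅ Z/2
Ȟ^2 = (0 − 0) − 0 = 0, so Ȟ^2 ≅ 0

Ȟ^0 = 0; Ȟ^1 = Z/2; Ȟ^2 = 0


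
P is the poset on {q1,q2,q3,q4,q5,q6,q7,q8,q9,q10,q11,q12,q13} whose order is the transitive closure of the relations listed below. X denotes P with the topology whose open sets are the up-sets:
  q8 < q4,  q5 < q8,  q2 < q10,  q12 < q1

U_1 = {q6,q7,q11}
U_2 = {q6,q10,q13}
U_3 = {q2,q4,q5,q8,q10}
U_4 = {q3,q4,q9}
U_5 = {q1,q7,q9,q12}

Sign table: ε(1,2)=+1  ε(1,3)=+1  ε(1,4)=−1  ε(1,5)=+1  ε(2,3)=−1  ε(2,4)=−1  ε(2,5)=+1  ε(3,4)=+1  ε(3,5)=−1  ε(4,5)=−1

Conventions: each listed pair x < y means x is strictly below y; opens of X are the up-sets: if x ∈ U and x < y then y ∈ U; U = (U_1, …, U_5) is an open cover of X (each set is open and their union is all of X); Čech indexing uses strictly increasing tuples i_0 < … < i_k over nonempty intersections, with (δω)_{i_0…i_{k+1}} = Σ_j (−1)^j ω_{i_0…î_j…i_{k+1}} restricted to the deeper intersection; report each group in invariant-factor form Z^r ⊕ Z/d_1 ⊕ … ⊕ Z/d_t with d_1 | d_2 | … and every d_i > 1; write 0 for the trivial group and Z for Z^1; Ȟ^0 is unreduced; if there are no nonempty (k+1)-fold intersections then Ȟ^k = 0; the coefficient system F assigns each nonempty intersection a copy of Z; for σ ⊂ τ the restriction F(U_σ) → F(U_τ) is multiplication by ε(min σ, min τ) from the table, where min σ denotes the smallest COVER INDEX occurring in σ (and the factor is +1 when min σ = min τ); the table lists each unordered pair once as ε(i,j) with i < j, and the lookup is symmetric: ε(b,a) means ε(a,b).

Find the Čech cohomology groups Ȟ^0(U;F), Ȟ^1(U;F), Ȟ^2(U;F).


intersection data:
  U12={q6} U15={q7} U23={q10} U34={q4} U45={q9}
C dims 5,5; δ0: rk 4, SNF 1^4
Ȟ^0 = (5 − 4) − 0 = 1, so Ȟ^0 ≅ Z
Ȟ^1 = (5 − 0) − 4 = 1, so Ȟ^1 ≅ Z
Ȟ^2 = (0 − 0) − 0 = 0, so Ȟ^2 ≅ 0

Ȟ^0 ≅ Z, Ȟ^1 ≅ Z and Ȟ^2 ≅ 0


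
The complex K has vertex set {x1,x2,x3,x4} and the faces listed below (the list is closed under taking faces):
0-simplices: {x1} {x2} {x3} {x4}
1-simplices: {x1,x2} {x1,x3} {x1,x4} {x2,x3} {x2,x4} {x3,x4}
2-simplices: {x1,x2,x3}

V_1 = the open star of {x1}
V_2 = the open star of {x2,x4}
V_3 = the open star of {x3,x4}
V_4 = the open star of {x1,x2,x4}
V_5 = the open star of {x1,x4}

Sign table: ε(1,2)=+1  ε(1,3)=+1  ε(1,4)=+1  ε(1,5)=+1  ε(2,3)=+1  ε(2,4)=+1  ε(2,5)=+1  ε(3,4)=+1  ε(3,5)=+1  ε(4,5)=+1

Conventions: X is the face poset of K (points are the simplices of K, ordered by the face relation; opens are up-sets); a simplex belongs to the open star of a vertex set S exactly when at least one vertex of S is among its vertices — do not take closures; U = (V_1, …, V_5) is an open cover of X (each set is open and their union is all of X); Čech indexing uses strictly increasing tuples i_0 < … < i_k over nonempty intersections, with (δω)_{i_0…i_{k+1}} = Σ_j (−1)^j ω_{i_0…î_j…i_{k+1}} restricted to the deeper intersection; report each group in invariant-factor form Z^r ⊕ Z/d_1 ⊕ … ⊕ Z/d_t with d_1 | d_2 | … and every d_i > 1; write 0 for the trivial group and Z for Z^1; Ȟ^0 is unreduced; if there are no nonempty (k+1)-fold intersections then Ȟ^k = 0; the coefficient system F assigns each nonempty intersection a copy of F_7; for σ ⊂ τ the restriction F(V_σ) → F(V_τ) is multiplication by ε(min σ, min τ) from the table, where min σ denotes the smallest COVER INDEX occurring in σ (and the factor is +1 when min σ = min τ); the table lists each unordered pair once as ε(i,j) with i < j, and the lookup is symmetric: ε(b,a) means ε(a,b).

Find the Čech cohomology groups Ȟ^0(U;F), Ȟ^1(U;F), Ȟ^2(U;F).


Ȟ^0(U;F) ≅ Z/7; Ȟ^1(U;F) ≅ 0; Ȟ^2(U;F) ≅ 0

nerve of the cover:
  V1={{x1},{x1,x2},{x1,x3},{x1,x4},{x1,x2,x3}} V2={{x2},{x4},{x1,x2},{x1,x4},{x2,x3},{x2,x4},{x3,x4},{x1,x2,x3}} V3={{x3},{x4},{x1,x3},{x1,x4},{x2,x3},{x2,x4},{x3,x4},{x1,x2,x3}} V4={{x1},{x2},{x4},{x1,x2},{x1,x3},{x1,x4},{x2,x3},{x2,x4},{x3,x4},{x1,x2,x3}} V5={{x1},{x4},{x1,x2},{x1,x3},{x1,x4},{x2,x4},{x3,x4},{x1,x2,x3}}
  V12={{x1,x2},{x1,x4},{x1,x2,x3}} V13={{x1,x3},{x1,x4},{x1,x2,x3}} V14={{x1},{x1,x2},{x1,x3},{x1,x4},{x1,x2,x3}} V15={{x1},{x1,x2},{x1,x3},{x1,x4},{x1,x2,x3}} V23={{x4},{x1,x4},{x2,x3},{x2,x4},{x3,x4},{x1,x2,x3}} V24={{x2},{x4},{x1,x2},{x1,x4},{x2,x3},{x2,x4},{x3,x4},{x1,x2,x3}} V25={{x4},{x1,x2},{x1,x4},{x2,x4},{x3,x4},{x1,x2,x3}} V34={{x4},{x1,x3},{x1,x4},{x2,x3},{x2,x4},{x3,x4},{x1,x2,x3}} V35={{x4},{x1,x3},{x1,x4},{x2,x4},{x3,x4},{x1,x2,x3}} V45={{x1},{x4},{x1,x2},{x1,x3},{x1,x4},{x2,x4},{x3,x4},{x1,x2,x3}}
  V123={{x1,x4},{x1,x2,x3}} V124={{x1,x2},{x1,x4},{x1,x2,x3}} V125={{x1,x2},{x1,x4},{x1,x2,x3}} V134={{x1,x3},{x1,x4},{x1,x2,x3}} V135={{x1,x3},{x1,x4},{x1,x2,x3}} V145={{x1},{x1,x2},{x1,x3},{x1,x4},{x1,x2,x3}} V234={{x4},{x1,x4},{x2,x3},{x2,x4},{x3,x4},{x1,x2,x3}} V235={{x4},{x1,x4},{x2,x4},{x3,x4},{x1,x2,x3}} V245={{x4},{x1,x2},{x1,x4},{x2,x4},{x3,x4},{x1,x2,x3}} V345={{x4},{x1,x3},{x1,x4},{x2,x4},{x3,x4},{x1,x2,x3}}
  V1234={{x1,x4},{x1,x2,x3}} V1235={{x1,x4},{x1,x2,x3}} V1245={{x1,x2},{x1,x4},{x1,x2,x3}} V1345={{x1,x3},{x1,x4},{x1,x2,x3}} V2345={{x4},{x1,x4},{x2,x4},{x3,x4},{x1,x2,x3}}
  V12345={{x1,x4},{x1,x2,x3}}
C dims 5,10,10,5; δ0: rk_F7 4; δ1: rk_F7 6; δ2: rk_F7 4
Ȟ^0 = (5 − 4) − 0 = 1, so Ȟ^0 ≅ Z/7
Ȟ^1 = (10 − 6) − 4 = 0, so Ȟ^1 ≅ 0
Ȟ^2 = (10 − 4) − 6 = 0, so Ȟ^2 ≅ 0


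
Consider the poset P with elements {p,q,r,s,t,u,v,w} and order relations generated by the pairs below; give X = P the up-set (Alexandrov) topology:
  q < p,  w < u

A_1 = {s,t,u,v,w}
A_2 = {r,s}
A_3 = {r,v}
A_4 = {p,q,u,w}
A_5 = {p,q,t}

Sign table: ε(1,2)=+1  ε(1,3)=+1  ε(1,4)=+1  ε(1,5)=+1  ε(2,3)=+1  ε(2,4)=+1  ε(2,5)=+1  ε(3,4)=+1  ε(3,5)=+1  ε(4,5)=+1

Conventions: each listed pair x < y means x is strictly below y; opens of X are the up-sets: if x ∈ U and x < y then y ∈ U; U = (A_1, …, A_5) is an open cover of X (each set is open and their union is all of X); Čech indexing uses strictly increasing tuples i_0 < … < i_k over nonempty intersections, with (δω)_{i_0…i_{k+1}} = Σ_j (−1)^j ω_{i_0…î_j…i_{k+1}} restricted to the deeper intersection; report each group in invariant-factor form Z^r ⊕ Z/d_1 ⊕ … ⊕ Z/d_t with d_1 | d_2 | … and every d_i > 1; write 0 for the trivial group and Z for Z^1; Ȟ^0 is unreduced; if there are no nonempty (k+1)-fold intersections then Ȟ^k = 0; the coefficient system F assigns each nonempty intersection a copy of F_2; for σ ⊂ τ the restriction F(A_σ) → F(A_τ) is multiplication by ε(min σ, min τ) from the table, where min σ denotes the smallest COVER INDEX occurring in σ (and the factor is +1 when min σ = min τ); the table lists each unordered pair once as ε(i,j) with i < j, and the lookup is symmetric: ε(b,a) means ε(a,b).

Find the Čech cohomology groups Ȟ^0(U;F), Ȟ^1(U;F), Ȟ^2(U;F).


nerve of the cover:
  A12={s} A13={v} A14={u,w} A15={t} A23={r} A45={p,q}
C dims 5,6; δ0: rk_F2 4
Ȟ^0 = (5 − 4) − 0 = 1, so Ȟ^0 ≅ Z/2
Ȟ^1 = (6 − 0) − 4 = 2, so Ȟ^1 ≅ Z/2 ⊕ Z/2
Ȟ^2 = (0 − 0) − 0 = 0, so Ȟ^2 ≅ 0

Ȟ^0 = Z/2; Ȟ^1 = Z/2 ⊕ Z/2; Ȟ^2 = 0


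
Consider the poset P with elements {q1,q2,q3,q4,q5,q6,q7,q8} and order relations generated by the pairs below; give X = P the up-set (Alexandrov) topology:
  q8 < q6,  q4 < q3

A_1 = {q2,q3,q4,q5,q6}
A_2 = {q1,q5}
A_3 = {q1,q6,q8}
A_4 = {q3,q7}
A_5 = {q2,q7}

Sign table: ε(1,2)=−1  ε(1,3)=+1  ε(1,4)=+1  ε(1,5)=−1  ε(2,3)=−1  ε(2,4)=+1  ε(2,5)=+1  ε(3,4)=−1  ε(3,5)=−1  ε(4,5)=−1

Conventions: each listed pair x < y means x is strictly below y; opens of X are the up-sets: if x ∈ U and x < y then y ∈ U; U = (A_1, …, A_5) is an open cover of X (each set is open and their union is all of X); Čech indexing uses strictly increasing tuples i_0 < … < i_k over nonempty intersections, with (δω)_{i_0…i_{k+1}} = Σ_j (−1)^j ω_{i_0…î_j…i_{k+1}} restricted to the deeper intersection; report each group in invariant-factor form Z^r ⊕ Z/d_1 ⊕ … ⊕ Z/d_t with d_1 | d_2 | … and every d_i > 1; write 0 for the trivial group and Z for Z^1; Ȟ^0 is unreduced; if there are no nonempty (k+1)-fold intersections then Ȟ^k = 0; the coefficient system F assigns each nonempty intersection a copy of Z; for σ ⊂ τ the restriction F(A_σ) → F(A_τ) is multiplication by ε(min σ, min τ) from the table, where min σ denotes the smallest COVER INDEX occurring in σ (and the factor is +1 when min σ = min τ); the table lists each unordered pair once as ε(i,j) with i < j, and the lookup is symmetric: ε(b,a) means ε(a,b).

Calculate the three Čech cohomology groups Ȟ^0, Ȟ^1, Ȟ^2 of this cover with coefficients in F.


nerve of the cover:
  A12={q5} A13={q6} A14={q3} A15={q2} A23={q1} A45={q7}
C dims 5,6; δ0: rk 4, SNF 1^4
Ȟ^0 = (5 − 4) − 0 = 1, so Ȟ^0 ≅ Z
Ȟ^1 = (6 − 0) − 4 = 2, so Ȟ^1 ≅ Z^2
Ȟ^2 = (0 − 0) − 0 = 0, so Ȟ^2 ≅ 0

Ȟ^0 ≅ Z, Ȟ^1 ≅ Z^2 and Ȟ^2 ≅ 0


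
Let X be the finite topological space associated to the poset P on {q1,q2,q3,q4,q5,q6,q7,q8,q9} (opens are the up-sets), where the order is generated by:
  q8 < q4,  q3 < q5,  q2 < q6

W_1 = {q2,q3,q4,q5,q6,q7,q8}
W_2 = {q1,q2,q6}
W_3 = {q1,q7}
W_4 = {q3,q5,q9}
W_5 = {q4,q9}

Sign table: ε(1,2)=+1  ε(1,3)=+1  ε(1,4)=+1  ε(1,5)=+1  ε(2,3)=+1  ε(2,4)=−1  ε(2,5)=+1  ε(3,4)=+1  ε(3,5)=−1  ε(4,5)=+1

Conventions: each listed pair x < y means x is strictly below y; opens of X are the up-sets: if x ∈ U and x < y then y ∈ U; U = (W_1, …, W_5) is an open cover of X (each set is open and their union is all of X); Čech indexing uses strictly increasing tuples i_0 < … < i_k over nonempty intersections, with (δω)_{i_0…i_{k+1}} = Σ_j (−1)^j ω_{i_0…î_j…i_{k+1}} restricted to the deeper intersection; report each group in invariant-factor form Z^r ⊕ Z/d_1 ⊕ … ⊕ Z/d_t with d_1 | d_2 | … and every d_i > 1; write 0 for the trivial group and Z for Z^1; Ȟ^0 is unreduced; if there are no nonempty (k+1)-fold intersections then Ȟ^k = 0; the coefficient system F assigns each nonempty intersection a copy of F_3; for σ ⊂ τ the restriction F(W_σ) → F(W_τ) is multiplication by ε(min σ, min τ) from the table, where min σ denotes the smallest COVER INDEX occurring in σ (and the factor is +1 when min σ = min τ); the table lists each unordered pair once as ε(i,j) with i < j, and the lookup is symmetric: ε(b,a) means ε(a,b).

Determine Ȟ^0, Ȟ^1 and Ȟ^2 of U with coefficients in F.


Ȟ^0 ≅ Z/3; Ȟ^1 ≅ Z/3 ⊕ Z/3; Ȟ^2 ≅ 0

nerve simplices:
  W12={q2,q6} W13={q7} W14={q3,q5} W15={q4} W23={q1} W45={q9}
C dims 5,6; δ0: rk_F3 4
degree 0: 5−4−0 = 1 → Ȟ^0 ≅ Z/3
degree 1: 6−0−4 = 2 → Ȟ^1 ≅ Z/3 ⊕ Z/3
degree 2: 0−0−0 = 0 → Ȟ^2 ≅ 0


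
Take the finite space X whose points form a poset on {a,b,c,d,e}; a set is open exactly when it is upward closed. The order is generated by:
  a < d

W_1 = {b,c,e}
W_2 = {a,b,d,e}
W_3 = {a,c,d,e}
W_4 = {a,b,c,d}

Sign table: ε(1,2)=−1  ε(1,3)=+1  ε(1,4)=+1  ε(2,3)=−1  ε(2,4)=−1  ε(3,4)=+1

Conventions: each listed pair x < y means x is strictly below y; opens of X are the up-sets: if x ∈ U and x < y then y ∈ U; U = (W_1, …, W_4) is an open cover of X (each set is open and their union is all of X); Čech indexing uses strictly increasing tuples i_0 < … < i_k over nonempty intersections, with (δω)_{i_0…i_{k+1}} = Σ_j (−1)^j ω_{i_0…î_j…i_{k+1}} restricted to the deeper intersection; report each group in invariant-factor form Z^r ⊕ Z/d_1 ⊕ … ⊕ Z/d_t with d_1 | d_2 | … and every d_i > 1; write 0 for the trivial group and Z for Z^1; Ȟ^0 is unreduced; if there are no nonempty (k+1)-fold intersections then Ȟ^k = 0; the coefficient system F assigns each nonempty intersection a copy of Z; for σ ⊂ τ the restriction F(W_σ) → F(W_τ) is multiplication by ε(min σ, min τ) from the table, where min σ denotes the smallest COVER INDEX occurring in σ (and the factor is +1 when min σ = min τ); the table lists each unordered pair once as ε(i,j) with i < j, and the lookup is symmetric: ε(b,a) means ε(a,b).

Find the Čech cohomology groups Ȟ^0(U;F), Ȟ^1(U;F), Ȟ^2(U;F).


Ȟ^0 = Z, Ȟ^1 = 0 and Ȟ^2 = Z

cover nerve:
  W12={b,e} W13={c,e} W14={b,c} W23={a,d,e} W24={a,b,d} W34={a,c,d}
  W123={e} W124={b} W134={c} W234={a,d}
C dims 4,6,4; δ0: rk 3, SNF 1^3; δ1: rk 3, SNF 1^3
Ȟ^0: (4−3)−0=1 ⇒ Z
Ȟ^1: (6−3)−3=0 ⇒ 0
Ȟ^2: (4−0)−3=1 ⇒ Z


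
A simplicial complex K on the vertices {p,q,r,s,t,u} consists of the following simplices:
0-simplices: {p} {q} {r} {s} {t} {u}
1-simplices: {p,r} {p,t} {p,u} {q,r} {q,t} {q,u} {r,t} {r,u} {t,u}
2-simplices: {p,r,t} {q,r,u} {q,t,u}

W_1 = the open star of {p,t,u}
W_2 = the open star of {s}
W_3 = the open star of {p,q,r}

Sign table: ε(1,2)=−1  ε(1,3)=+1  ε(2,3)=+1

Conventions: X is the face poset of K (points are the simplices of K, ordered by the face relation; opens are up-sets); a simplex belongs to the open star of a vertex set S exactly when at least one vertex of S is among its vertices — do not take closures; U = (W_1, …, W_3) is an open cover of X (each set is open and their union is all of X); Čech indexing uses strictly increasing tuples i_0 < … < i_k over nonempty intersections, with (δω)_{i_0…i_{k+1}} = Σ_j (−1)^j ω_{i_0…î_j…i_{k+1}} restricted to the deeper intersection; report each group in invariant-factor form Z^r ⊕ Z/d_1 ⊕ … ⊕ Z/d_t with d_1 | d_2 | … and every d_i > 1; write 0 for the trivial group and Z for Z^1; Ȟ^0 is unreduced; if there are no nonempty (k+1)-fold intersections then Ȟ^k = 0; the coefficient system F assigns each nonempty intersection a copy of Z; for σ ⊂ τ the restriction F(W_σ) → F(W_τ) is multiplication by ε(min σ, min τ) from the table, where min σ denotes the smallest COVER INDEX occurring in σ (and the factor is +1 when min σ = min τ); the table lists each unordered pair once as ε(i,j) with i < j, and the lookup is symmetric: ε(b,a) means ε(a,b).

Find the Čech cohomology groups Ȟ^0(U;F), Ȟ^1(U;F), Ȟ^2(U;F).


Ȟ^0 ≅ Z^2, Ȟ^1 ≅ 0 and Ȟ^2 ≅ 0

intersection data:
  W1={{p},{t},{u},{p,r},{p,t},{p,u},{q,t},{q,u},{r,t},{r,u},{t,u},{p,r,t},{q,r,u},{q,t,u}} W2={{s}} W3={{p},{q},{r},{p,r},{p,t},{p,u},{q,r},{q,t},{q,u},{r,t},{r,u},{p,r,t},{q,r,u},{q,t,u}}
  W13={{p},{p,r},{p,t},{p,u},{q,t},{q,u},{r,t},{r,u},{p,r,t},{q,r,u},{q,t,u}}
C dims 3,1; δ0: rk 1, SNF 1^1
Ȟ^0 = (3 − 1) − 0 = 2, so Ȟ^0 ≅ Z^2
Ȟ^1 = (1 − 0) − 1 = 0, so Ȟ^1 ≅ 0
Ȟ^2 = (0 − 0) − 0 = 0, so Ȟ^2 ≅ 0


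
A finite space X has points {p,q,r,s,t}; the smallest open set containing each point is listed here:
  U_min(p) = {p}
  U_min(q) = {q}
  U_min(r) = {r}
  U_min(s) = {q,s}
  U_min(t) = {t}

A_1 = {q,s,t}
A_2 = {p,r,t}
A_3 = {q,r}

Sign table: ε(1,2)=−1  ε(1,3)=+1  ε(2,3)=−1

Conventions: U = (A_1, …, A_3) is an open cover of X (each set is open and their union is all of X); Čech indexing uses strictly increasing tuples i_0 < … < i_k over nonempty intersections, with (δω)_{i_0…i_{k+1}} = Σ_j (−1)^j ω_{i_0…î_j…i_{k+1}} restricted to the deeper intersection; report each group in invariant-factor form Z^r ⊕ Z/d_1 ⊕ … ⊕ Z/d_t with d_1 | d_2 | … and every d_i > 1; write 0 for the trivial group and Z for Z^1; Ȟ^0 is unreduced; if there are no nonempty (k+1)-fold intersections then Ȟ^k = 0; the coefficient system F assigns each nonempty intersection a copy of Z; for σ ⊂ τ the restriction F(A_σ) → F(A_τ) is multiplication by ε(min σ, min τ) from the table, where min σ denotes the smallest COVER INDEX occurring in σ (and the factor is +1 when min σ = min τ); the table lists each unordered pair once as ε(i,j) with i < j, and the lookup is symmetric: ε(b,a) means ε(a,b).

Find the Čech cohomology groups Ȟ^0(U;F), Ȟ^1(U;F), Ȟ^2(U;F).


cover nerve:
  A12={t} A13={q} A23={r}
C dims 3,3; δ0: rk 2, SNF 1^2
Ȟ^0: (3−2)−0=1 ⇒ Z
Ȟ^1: (3−0)−2=1 ⇒ Z
Ȟ^2: (0−0)−0=0 ⇒ 0

Ȟ^0 ≅ Z; Ȟ^1 ≅ Z; Ȟ^2 ≅ 0


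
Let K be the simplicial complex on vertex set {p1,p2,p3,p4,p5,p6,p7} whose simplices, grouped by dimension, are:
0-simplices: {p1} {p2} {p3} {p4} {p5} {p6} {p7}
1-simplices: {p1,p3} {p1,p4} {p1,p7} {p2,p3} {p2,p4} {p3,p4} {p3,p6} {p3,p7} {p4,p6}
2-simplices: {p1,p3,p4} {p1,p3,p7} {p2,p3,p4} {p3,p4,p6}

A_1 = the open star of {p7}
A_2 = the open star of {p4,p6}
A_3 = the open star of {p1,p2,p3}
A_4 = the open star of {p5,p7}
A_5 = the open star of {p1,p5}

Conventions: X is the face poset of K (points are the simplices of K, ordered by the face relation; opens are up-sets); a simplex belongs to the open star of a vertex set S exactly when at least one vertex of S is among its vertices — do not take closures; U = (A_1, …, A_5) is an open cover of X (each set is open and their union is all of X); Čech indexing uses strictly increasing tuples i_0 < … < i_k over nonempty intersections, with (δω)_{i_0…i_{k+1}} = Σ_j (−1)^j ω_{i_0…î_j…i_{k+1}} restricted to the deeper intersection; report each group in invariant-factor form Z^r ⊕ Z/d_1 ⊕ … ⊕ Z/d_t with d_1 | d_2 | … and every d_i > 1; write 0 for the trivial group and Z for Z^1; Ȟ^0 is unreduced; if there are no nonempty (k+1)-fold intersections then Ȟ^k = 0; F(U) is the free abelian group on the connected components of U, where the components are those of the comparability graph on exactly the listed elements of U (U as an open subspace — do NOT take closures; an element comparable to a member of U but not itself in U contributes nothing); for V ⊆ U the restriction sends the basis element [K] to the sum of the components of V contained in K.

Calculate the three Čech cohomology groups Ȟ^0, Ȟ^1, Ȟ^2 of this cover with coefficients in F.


nonempty overlaps:
  A1={{p7},{p1,p7},{p3,p7},{p1,p3,p7}} A2={{p4},{p6},{p1,p4},{p2,p4},{p3,p4},{p3,p6},{p4,p6},{p1,p3,p4},{p2,p3,p4},{p3,p4,p6}} A3={{p1},{p2},{p3},{p1,p3},{p1,p4},{p1,p7},{p2,p3},{p2,p4},{p3,p4},{p3,p6},{p3,p7},{p1,p3,p4},{p1,p3,p7},{p2,p3,p4},{p3,p4,p6}} A4={{p5},{p7},{p1,p7},{p3,p7},{p1,p3,p7}} A5={{p1},{p5},{p1,p3},{p1,p4},{p1,p7},{p1,p3,p4},{p1,p3,p7}}
  A13={{p1,p7},{p3,p7},{p1,p3,p7}} A14={{p7},{p1,p7},{p3,p7},{p1,p3,p7}} A15={{p1,p7},{p1,p3,p7}} A23={{p1,p4},{p2,p4},{p3,p4},{p3,p6},{p1,p3,p4},{p2,p3,p4},{p3,p4,p6}} A25={{p1,p4},{p1,p3,p4}} A34={{p1,p7},{p3,p7},{p1,p3,p7}} A35={{p1},{p1,p3},{p1,p4},{p1,p7},{p1,p3,p4},{p1,p3,p7}} A45={{p5},{p1,p7},{p1,p3,p7}}
  A134={{p1,p7},{p3,p7},{p1,p3,p7}} A135={{p1,p7},{p1,p3,p7}} A145={{p1,p7},{p1,p3,p7}} A235={{p1,p4},{p1,p3,p4}} A345={{p1,p7},{p1,p3,p7}}
  A1345={{p1,p7},{p1,p3,p7}}
components per intersection:
  A1: {{p7},{p1,p7},{p3,p7},{p1,p3,p7}}
  A2: {{p4},{p6},{p1,p4},{p2,p4},{p3,p4},{p3,p6},{p4,p6},{p1,p3,p4},{p2,p3,p4},{p3,p4,p6}}
  A3: {{p1},{p2},{p3},{p1,p3},{p1,p4},{p1,p7},{p2,p3},{p2,p4},{p3,p4},{p3,p6},{p3,p7},{p1,p3,p4},{p1,p3,p7},{p2,p3,p4},{p3,p4,p6}}
  A4: {{p5}} {{p7},{p1,p7},{p3,p7},{p1,p3,p7}}
  A5: {{p1},{p1,p3},{p1,p4},{p1,p7},{p1,p3,p4},{p1,p3,p7}} {{p5}}
  A13: {{p1,p7},{p3,p7},{p1,p3,p7}}
  A14: {{p7},{p1,p7},{p3,p7},{p1,p3,p7}}
  A15: {{p1,p7},{p1,p3,p7}}
  A23: {{p1,p4},{p2,p4},{p3,p4},{p3,p6},{p1,p3,p4},{p2,p3,p4},{p3,p4,p6}}
  A25: {{p1,p4},{p1,p3,p4}}
  A34: {{p1,p7},{p3,p7},{p1,p3,p7}}
  A35: {{p1},{p1,p3},{p1,p4},{p1,p7},{p1,p3,p4},{p1,p3,p7}}
  A45: {{p5}} {{p1,p7},{p1,p3,p7}}
  A134: {{p1,p7},{p3,p7},{p1,p3,p7}}
  A135: {{p1,p7},{p1,p3,p7}}
  A145: {{p1,p7},{p1,p3,p7}}
  A235: {{p1,p4},{p1,p3,p4}}
  A345: {{p1,p7},{p1,p3,p7}}
  A1345: {{p1,p7},{p1,p3,p7}}
C dims 7,9,5,1; δ0: rk 5, SNF 1^5; δ1: rk 4, SNF 1^4; δ2: rk 1, SNF 1^1
degree 0: 7−5−0 = 2 → Ȟ^0 ≅ Z^2
degree 1: 9−4−5 = 0 → Ȟ^1 ≅ 0
degree 2: 5−1−4 = 0 → Ȟ^2 ≅ 0

Ȟ^0(U;F) ≅ Z^2; Ȟ^1(U;F) ≅ 0; Ȟ^2(U;F) ≅ 0


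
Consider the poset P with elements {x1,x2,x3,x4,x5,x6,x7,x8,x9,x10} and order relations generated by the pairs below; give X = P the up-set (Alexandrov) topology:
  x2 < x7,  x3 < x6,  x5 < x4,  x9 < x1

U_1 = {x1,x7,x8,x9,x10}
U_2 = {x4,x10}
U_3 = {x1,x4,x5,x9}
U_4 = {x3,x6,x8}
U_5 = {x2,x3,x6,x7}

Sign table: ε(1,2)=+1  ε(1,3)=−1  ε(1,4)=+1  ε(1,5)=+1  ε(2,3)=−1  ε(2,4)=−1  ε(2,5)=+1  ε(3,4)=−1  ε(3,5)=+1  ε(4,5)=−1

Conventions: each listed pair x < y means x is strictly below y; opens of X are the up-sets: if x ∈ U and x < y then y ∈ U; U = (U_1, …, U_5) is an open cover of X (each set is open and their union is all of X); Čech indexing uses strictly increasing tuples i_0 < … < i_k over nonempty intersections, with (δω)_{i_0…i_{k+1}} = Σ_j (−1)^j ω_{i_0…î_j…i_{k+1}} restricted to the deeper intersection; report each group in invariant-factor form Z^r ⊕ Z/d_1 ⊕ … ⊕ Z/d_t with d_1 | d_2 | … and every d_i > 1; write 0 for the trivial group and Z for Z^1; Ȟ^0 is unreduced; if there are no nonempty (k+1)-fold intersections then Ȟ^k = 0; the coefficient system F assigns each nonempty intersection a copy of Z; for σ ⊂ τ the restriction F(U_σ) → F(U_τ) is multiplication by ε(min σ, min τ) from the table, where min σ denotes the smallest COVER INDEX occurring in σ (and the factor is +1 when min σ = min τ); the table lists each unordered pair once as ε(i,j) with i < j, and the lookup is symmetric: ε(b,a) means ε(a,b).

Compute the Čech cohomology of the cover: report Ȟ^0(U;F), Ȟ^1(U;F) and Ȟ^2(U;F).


Ȟ^0 = 0, Ȟ^1 = Z ⊕ Z/2, Ȟ^2 = 0

nerve of the cover:
  U12={x10} U13={x1,x9} U14={x8} U15={x7} U23={x4} U45={x3,x6}
C dims 5,6; δ0: rk 5, SNF 1^4·2
Ȟ^0 = (5 − 5) − 0 = 0, so Ȟ^0 ≅ 0
Ȟ^1 = (6 − 0) − 5 = 1 plus torsion [2], so Ȟ^1 ≅ Z ⊕ Z/2
Ȟ^2 = (0 − 0) − 0 = 0, so Ȟ^2 ≅ 0


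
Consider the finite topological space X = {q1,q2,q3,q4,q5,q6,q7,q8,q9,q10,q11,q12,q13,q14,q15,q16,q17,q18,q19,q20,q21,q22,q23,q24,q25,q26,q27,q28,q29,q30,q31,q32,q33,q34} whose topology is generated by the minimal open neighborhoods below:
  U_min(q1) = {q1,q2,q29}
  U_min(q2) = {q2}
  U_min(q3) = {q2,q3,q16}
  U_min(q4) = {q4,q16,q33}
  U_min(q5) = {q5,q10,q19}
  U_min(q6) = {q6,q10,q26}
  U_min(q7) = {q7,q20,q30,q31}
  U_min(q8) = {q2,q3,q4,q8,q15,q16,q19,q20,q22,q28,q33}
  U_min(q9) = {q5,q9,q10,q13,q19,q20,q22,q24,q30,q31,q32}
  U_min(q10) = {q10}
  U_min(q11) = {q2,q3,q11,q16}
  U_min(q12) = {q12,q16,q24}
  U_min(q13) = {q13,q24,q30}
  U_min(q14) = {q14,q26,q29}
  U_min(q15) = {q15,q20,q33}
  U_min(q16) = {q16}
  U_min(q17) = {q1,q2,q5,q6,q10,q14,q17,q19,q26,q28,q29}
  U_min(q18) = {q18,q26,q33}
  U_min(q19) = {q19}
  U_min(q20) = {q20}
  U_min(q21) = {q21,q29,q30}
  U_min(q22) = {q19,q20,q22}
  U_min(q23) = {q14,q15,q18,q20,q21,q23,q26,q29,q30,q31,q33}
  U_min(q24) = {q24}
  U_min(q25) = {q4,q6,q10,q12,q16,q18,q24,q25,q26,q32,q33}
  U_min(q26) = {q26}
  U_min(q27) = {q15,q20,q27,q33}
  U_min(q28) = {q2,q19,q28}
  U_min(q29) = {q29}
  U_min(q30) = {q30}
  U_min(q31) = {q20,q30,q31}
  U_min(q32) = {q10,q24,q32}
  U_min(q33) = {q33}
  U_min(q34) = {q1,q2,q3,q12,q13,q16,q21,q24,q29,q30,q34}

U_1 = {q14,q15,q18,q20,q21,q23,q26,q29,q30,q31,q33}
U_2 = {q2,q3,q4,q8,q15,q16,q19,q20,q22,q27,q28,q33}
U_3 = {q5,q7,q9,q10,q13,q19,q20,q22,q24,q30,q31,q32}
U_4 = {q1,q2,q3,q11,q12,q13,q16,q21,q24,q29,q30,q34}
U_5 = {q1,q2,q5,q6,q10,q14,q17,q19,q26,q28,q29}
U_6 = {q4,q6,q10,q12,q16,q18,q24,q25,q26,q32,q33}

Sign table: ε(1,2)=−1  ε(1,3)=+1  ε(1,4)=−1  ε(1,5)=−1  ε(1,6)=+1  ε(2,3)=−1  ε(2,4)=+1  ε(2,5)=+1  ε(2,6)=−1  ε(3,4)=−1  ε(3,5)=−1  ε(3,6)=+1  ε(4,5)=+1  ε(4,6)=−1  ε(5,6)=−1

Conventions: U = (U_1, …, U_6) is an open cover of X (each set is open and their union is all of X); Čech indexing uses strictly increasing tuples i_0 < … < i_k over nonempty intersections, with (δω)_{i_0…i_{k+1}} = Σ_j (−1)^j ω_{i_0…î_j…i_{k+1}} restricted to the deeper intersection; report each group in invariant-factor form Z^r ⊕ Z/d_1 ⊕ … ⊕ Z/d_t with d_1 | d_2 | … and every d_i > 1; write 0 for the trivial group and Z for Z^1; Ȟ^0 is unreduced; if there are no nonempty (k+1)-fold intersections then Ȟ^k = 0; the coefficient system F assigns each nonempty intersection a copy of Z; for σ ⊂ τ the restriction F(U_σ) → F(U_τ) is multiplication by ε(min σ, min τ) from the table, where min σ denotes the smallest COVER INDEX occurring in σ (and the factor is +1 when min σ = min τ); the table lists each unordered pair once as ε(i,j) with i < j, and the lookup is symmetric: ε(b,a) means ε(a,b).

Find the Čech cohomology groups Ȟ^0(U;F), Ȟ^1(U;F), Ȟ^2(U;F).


Ȟ^0 = Z; Ȟ^1 = 0; Ȟ^2 = Z/2

nonempty intersections:
  U12={q15,q20,q33} U13={q20,q30,q31} U14={q21,q29,q30} U15={q14,q26,q29} U16={q18,q26,q33} U23={q19,q20,q22} U24={q2,q3,q16} U25={q2,q19,q28} U26={q4,q16,q33} U34={q13,q24,q30} U35={q5,q10,q19} U36={q10,q24,q32} U45={q1,q2,q29} U46={q12,q16,q24} U56={q6,q10,q26}
  U123={q20} U126={q33} U134={q30} U145={q29} U156={q26} U235={q19} U245={q2} U246={q16} U346={q24} U356={q10}
C dims 6,15,10; δ0: rk 5, SNF 1^5; δ1: rk 10, SNF 1^9·2
Ȟ^0: (6−5)−0=1 ⇒ Z
Ȟ^1: (15−10)−5=0 ⇒ 0
Ȟ^2: (10−0)−10=0 plus torsion [2] ⇒ Z/2


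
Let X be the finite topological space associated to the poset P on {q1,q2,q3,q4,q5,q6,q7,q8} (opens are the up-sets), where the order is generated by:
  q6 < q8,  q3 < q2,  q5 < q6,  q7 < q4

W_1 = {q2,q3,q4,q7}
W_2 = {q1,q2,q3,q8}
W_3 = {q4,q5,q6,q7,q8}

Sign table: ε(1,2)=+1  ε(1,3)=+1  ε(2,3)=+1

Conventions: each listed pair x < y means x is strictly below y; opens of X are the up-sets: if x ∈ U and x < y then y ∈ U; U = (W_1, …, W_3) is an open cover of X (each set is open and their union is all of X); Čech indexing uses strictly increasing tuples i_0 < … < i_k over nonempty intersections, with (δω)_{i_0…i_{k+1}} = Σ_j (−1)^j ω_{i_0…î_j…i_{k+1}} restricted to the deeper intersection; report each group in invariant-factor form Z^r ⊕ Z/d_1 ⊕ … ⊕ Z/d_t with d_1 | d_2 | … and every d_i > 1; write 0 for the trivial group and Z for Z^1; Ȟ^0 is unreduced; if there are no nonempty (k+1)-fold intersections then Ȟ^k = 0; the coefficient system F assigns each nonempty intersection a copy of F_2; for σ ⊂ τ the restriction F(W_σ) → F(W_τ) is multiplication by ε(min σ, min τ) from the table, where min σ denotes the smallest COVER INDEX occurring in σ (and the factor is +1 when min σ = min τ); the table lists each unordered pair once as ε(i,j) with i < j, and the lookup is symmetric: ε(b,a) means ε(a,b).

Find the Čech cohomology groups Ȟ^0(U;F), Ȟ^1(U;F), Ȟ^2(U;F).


nerve of the cover:
  W12={q2,q3} W13={q4,q7} W23={q8}
C dims 3,3; δ0: rk_F2 2
Ȟ^0 = (3 − 2) − 0 = 1, so Ȟ^0 ≅ Z/2
Ȟ^1 = (3 − 0) − 2 = 1, so Ȟ^1 ≅ Z/2
Ȟ^2 = (0 − 0) − 0 = 0, so Ȟ^2 ≅ 0

Ȟ^0 ≅ Z/2; Ȟ^1 ≅ Z/2; Ȟ^2 ≅ 0


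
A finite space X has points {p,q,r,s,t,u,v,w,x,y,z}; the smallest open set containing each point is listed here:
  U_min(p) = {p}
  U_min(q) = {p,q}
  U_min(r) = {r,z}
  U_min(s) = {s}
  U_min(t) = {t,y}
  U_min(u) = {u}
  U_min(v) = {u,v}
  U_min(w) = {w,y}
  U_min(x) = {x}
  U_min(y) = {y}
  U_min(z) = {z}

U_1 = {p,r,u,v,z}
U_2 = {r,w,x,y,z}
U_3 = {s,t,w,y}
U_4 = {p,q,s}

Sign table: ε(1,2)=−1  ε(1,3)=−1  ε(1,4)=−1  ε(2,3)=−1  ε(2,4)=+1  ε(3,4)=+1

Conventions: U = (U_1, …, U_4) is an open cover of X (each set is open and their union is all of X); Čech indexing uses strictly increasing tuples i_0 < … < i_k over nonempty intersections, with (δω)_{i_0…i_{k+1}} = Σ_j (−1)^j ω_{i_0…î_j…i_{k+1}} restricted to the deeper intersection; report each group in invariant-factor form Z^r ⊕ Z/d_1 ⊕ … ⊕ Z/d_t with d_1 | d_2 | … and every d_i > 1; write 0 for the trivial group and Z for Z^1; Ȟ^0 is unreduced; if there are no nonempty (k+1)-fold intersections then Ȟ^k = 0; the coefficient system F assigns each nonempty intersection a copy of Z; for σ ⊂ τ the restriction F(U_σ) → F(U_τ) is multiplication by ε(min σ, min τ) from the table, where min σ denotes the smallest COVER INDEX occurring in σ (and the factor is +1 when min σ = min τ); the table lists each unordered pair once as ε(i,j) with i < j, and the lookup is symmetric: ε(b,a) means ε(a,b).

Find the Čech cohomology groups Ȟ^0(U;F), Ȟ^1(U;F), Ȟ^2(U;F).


intersection data:
  U12={r,z} U14={p} U23={w,y} U34={s}
C dims 4,4; δ0: rk 4, SNF 1^3·2
Ȟ^0 = (4 − 4) − 0 = 0, so Ȟ^0 ≅ 0
Ȟ^1 = (4 − 0) − 4 = 0 plus torsion [2], so Ȟ^1 ≅ Z/2
Ȟ^2 = (0 − 0) − 0 = 0, so Ȟ^2 ≅ 0

Ȟ^0 ≅ 0, Ȟ^1 ≅ Z/2 and Ȟ^2 ≅ 0


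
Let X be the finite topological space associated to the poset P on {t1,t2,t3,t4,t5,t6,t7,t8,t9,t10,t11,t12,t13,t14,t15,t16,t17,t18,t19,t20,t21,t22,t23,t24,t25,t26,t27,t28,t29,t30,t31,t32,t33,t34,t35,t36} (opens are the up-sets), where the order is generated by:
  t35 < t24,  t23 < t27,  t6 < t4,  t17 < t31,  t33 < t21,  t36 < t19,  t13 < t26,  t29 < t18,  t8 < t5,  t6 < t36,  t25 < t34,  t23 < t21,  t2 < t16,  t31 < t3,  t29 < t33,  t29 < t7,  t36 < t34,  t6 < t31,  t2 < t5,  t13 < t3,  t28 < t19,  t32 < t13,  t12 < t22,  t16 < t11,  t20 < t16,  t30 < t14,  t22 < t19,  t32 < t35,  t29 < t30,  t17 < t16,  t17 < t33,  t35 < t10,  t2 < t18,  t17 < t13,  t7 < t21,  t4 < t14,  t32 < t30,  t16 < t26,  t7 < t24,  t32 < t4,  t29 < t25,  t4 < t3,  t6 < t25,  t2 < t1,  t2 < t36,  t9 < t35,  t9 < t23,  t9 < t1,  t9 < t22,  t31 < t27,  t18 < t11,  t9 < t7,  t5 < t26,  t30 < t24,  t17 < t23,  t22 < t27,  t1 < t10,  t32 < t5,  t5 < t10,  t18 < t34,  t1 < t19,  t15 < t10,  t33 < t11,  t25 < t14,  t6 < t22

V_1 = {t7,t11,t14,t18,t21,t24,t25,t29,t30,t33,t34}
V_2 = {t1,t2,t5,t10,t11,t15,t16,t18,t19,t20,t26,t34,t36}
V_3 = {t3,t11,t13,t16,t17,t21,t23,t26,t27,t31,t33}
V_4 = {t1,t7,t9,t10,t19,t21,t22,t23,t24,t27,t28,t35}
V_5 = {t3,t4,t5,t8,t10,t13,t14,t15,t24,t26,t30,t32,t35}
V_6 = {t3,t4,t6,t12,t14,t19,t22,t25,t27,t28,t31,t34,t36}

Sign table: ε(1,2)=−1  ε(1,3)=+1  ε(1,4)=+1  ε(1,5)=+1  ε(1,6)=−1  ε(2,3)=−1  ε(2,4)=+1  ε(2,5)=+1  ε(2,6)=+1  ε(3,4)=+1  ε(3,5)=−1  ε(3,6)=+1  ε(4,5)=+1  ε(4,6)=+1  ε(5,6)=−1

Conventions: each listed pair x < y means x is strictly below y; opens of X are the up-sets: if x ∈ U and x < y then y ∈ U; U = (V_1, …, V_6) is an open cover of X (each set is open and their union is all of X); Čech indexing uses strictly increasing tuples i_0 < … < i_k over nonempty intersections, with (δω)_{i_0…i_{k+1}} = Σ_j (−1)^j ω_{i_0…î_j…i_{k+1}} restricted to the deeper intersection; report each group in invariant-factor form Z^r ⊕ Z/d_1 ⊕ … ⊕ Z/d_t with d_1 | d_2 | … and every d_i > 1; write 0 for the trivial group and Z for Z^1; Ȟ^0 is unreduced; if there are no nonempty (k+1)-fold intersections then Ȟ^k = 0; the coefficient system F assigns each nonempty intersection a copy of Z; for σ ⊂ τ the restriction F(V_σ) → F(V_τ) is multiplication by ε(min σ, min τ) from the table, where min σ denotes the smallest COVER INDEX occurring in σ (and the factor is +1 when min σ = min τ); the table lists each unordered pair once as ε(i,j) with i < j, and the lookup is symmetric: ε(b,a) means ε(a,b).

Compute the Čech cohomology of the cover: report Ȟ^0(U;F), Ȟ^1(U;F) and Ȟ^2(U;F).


nerve of the cover:
  V12={t11,t18,t34} V13={t11,t21,t33} V14={t7,t21,t24} V15={t14,t24,t30} V16={t14,t25,t34} V23={t11,t16,t26} V24={t1,t10,t19} V25={t5,t10,t15,t26} V26={t19,t34,t36} V34={t21,t23,t27} V35={t3,t13,t26} V36={t3,t27,t31} V45={t10,t24,t35} V46={t19,t22,t27,t28} V56={t3,t4,t14}
  V123={t11} V126={t34} V134={t21} V145={t24} V156={t14} V235={t26} V245={t10} V246={t19} V346={t27} V356={t3}
C dims 6,15,10; δ0: rk 6, SNF 1^5·2; δ1: rk 9, SNF 1^9
Ȟ^0 = (6 − 6) − 0 = 0, so Ȟ^0 ≅ 0
Ȟ^1 = (15 − 9) − 6 = 0 plus torsion [2], so Ȟ^1 ≅ Z/2
Ȟ^2 = (10 − 0) − 9 = 1, so Ȟ^2 ≅ Z

Ȟ^0(U;F) ≅ 0,  Ȟ^1(U;F) ≅ Z/2,  Ȟ^2(U;F) ≅ Z


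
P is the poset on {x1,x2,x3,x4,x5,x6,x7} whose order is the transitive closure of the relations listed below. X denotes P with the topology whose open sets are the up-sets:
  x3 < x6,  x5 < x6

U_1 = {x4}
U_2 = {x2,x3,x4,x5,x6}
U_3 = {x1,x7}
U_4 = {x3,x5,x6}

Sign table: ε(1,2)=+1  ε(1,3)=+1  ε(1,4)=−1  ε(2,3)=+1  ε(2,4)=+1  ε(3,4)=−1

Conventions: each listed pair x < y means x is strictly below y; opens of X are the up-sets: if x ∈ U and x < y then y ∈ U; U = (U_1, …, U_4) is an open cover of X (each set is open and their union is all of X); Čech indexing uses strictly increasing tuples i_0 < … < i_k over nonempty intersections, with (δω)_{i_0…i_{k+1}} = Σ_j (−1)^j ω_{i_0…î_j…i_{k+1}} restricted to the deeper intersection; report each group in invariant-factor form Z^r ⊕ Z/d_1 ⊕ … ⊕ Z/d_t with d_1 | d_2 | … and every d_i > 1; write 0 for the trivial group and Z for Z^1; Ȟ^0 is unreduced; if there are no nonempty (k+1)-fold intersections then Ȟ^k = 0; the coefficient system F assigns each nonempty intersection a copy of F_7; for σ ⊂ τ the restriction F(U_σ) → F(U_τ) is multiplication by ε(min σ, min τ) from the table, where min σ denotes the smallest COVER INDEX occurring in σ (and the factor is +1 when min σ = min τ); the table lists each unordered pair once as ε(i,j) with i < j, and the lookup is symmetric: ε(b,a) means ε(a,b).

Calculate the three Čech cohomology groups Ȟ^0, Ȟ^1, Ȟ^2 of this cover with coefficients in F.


Ȟ^0 ≅ Z/7 ⊕ Z/7; Ȟ^1 ≅ 0; Ȟ^2 ≅ 0

nonempty overlaps:
  U12={x4} U24={x3,x5,x6}
C dims 4,2; δ0: rk_F7 2
degree 0: 4−2−0 = 2 → Ȟ^0 ≅ Z/7 ⊕ Z/7
degree 1: 2−0−2 = 0 → Ȟ^1 ≅ 0
degree 2: 0−0−0 = 0 → Ȟ^2 ≅ 0


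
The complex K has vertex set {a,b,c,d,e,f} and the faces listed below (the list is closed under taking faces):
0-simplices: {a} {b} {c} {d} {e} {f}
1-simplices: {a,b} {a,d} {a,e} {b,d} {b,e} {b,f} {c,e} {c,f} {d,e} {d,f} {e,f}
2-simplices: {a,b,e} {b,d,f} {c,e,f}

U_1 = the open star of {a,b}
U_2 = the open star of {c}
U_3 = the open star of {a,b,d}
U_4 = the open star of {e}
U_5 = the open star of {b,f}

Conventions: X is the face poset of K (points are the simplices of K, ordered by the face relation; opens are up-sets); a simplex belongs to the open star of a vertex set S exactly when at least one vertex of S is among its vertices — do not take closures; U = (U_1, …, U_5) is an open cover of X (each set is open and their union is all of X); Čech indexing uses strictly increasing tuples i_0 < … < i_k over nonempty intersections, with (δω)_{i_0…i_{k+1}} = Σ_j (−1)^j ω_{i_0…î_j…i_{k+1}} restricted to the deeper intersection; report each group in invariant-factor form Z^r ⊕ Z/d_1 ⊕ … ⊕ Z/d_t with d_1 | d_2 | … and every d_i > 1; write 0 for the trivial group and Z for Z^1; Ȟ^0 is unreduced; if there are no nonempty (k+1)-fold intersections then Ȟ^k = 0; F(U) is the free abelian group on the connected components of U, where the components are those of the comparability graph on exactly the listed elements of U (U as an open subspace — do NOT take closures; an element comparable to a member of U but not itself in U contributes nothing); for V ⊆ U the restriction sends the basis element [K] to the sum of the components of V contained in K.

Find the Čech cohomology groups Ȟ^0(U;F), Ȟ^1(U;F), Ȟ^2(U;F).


intersection data:
  U1={{a},{b},{a,b},{a,d},{a,e},{b,d},{b,e},{b,f},{a,b,e},{b,d,f}} U2={{c},{c,e},{c,f},{c,e,f}} U3={{a},{b},{d},{a,b},{a,d},{a,e},{b,d},{b,e},{b,f},{d,e},{d,f},{a,b,e},{b,d,f}} U4={{e},{a,e},{b,e},{c,e},{d,e},{e,f},{a,b,e},{c,e,f}} U5={{b},{f},{a,b},{b,d},{b,e},{b,f},{c,f},{d,f},{e,f},{a,b,e},{b,d,f},{c,e,f}}
  U13={{a},{b},{a,b},{a,d},{a,e},{b,d},{b,e},{b,f},{a,b,e},{b,d,f}} U14={{a,e},{b,e},{a,b,e}} U15={{b},{a,b},{b,d},{b,e},{b,f},{a,b,e},{b,d,f}} U24={{c,e},{c,e,f}} U25={{c,f},{c,e,f}} U34={{a,e},{b,e},{d,e},{a,b,e}} U35={{b},{a,b},{b,d},{b,e},{b,f},{d,f},{a,b,e},{b,d,f}} U45={{b,e},{e,f},{a,b,e},{c,e,f}}
  U134={{a,e},{b,e},{a,b,e}} U135={{b},{a,b},{b,d},{b,e},{b,f},{a,b,e},{b,d,f}} U145={{b,e},{a,b,e}} U245={{c,e,f}} U345={{b,e},{a,b,e}}
  U1345={{b,e},{a,b,e}}
components per intersection:
  U1: {{a},{b},{a,b},{a,d},{a,e},{b,d},{b,e},{b,f},{a,b,e},{b,d,f}}
  U2: {{c},{c,e},{c,f},{c,e,f}}
  U3: {{a},{b},{d},{a,b},{a,d},{a,e},{b,d},{b,e},{b,f},{d,e},{d,f},{a,b,e},{b,d,f}}
  U4: {{e},{a,e},{b,e},{c,e},{d,e},{e,f},{a,b,e},{c,e,f}}
  U5: {{b},{f},{a,b},{b,d},{b,e},{b,f},{c,f},{d,f},{e,f},{a,b,e},{b,d,f},{c,e,f}}
  U13: {{a},{b},{a,b},{a,d},{a,e},{b,d},{b,e},{b,f},{a,b,e},{b,d,f}}
  U14: {{a,e},{b,e},{a,b,e}}
  U15: {{b},{a,b},{b,d},{b,e},{b,f},{a,b,e},{b,d,f}}
  U24: {{c,e},{c,e,f}}
  U25: {{c,f},{c,e,f}}
  U34: {{a,e},{b,e},{a,b,e}} {{d,e}}
  U35: {{b},{a,b},{b,d},{b,e},{b,f},{d,f},{a,b,e},{b,d,f}}
  U45: {{b,e},{a,b,e}} {{e,f},{c,e,f}}
  U134: {{a,e},{b,e},{a,b,e}}
  U135: {{b},{a,b},{b,d},{b,e},{b,f},{a,b,e},{b,d,f}}
  U145: {{b,e},{a,b,e}}
  U245: {{c,e,f}}
  U345: {{b,e},{a,b,e}}
  U1345: {{b,e},{a,b,e}}
C dims 5,10,5,1; δ0: rk 4, SNF 1^4; δ1: rk 4, SNF 1^4; δ2: rk 1, SNF 1^1
Ȟ^0 = (5 − 4) − 0 = 1, so Ȟ^0 ≅ Z
Ȟ^1 = (10 − 4) − 4 = 2, so Ȟ^1 ≅ Z^2
Ȟ^2 = (5 − 1) − 4 = 0, so Ȟ^2 ≅ 0

Ȟ^0 = Z; Ȟ^1 = Z^2; Ȟ^2 = 0
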